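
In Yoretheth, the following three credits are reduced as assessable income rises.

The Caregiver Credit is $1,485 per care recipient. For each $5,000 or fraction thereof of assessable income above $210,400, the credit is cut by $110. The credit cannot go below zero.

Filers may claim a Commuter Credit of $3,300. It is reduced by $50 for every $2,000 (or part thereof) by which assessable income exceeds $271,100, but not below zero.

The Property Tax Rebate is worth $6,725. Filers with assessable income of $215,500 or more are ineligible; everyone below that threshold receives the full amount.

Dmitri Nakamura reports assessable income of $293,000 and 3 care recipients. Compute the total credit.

$5,335

Caregiver Credit: base = 3 × $1,485 = $4,455. income exceeds $210,400 by $82,600, which is 17 full-or-partial $5,000 increments; reduction = 17 × $110 = $1,870, leaving $2,585.
Commuter Credit: income exceeds $271,100 by $21,900, which is 11 full-or-partial $2,000 increments; reduction = 11 × $50 = $550, leaving $2,750.
Property Tax Rebate: $293,000 meets or exceeds the $215,500 cutoff, so the credit is $0.
Total: $2,585 + $2,750 + $0 = $5,335.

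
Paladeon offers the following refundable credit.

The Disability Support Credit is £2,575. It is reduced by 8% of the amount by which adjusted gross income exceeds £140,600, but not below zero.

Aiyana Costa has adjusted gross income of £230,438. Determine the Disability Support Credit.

Disability Support Credit: 8% of the £89,838 excess over £140,600 is £7,187.04 ≥ base, so the credit is £0.

£0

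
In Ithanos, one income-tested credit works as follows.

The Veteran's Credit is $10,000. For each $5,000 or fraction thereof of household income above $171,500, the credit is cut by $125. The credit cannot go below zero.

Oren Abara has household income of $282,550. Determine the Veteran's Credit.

Veteran's Credit: income exceeds $171,500 by $111,050, which is 23 full-or-partial $5,000 increments; reduction = 23 × $125 = $2,875, leaving $7,125.

$7,125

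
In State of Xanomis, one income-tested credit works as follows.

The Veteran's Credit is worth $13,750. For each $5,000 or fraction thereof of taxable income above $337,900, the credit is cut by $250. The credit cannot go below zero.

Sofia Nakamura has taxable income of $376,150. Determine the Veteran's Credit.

Veteran's Credit: income exceeds $337,900 by $38,250, which is 8 full-or-partial $5,000 increments; reduction = 8 × $250 = $2,000, leaving $11,750.

$11,750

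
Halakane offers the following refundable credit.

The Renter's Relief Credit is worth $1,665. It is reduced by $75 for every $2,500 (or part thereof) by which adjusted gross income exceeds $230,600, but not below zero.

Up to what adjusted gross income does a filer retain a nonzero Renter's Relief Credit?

After 22 increments the reduction is 22 × $75 = $1,650, leaving $15; one more increment wipes it out. Increment 22 ends at excess 22 × $2,500 = $55,000, so the highest qualifying income is $230,600 + $55,000 = $285,600.

$285,600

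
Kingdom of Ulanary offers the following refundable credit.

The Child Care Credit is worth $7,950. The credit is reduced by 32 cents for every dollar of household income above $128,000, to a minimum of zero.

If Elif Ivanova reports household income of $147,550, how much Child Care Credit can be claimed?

Child Care Credit: 32% of the $19,550 excess over $128,000 is $6,256; credit = $7,950 − $6,256 = $1,694.

$1,694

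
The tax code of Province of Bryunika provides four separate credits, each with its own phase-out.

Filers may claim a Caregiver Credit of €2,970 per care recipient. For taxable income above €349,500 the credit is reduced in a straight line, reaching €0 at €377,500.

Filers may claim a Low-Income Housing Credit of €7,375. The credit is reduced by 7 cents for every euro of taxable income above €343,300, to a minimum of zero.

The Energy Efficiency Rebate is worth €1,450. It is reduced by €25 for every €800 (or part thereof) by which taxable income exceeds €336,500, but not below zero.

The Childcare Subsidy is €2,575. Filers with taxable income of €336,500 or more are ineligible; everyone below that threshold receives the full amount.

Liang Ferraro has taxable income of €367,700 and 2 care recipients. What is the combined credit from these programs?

Caregiver Credit: base = 2 × €2,970 = €5,940. €367,700 is €18,200 into a €28,000 phase-out range, leaving 9,800/28,000 of the credit: €5,940 × 9,800/28,000 = €2,079.
Low-Income Housing Credit: 7% of the €24,400 excess over €343,300 is €1,708; credit = €7,375 − €1,708 = €5,667.
Energy Efficiency Rebate: income exceeds €336,500 by €31,200, which is 39 full-or-partial €800 increments; reduction = 39 × €25 = €975, leaving €475.
Childcare Subsidy: €367,700 meets or exceeds the €336,500 cutoff, so the credit is €0.
Total: €2,079 + €5,667 + €475 + €0 = €8,221.

€8,221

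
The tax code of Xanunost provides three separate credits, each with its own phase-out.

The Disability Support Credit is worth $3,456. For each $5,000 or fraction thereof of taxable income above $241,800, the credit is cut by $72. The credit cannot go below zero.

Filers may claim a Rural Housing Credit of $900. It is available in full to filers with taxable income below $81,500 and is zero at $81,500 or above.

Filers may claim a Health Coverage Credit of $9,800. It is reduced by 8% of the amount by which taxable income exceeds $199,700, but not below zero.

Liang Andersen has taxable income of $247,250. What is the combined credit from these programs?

$9,308

Disability Support Credit: income exceeds $241,800 by $5,450, which is 2 full-or-partial $5,000 increments; reduction = 2 × $72 = $144, leaving $3,312.
Rural Housing Credit: $247,250 meets or exceeds the $81,500 cutoff, so the credit is $0.
Health Coverage Credit: 8% of the $47,550 excess over $199,700 is $3,804; credit = $9,800 − $3,804 = $5,996.
Total: $3,312 + $0 + $5,996 = $9,308.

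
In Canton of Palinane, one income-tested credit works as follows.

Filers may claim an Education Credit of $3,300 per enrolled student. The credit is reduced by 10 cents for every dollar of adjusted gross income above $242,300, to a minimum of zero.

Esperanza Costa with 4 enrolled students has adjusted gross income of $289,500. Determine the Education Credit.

Education Credit: base = 4 × $3,300 = $13,200. 10% of the $47,200 excess over $242,300 is $4,720; credit = $13,200 − $4,720 = $8,480.

$8,480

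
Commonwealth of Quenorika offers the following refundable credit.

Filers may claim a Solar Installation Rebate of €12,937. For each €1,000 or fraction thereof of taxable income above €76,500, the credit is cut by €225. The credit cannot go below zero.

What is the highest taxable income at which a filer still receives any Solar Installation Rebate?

After 57 increments the reduction is 57 × €225 = €12,825, leaving €112; one more increment wipes it out. Increment 57 ends at excess 57 × €1,000 = €57,000, so the highest qualifying income is €76,500 + €57,000 = €133,500.

€133,500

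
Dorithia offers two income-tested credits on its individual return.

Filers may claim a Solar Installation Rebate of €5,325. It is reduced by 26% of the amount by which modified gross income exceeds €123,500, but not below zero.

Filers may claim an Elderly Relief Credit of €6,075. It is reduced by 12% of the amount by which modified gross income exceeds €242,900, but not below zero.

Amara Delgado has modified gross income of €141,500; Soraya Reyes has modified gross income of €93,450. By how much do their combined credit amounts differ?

Amara (€141,500): Solar Installation Rebate: 26% of the €18,000 excess over €123,500 is €4,680; credit = €5,325 − €4,680 = €645. Elderly Relief Credit: €141,500 is at or below the €242,900 threshold, so the full €6,075 applies. total €645 + €6,075 = €6,720
Soraya (€93,450): Solar Installation Rebate: €93,450 is at or below the €123,500 threshold, so the full €5,325 applies. Elderly Relief Credit: €93,450 is at or below the €242,900 threshold, so the full €6,075 applies. total €5,325 + €6,075 = €11,400
Difference: |€6,720 − €11,400| = €4,680.

€4,680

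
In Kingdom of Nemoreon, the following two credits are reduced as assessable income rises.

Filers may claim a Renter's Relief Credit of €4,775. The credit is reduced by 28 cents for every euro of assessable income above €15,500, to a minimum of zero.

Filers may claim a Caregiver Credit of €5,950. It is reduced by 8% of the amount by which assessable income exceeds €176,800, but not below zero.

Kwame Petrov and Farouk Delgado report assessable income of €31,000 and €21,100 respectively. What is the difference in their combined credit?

€2,772

Kwame (€31,000): Renter's Relief Credit: 28% of the €15,500 excess over €15,500 is €4,340; credit = €4,775 − €4,340 = €435. Caregiver Credit: €31,000 is at or below the €176,800 threshold, so the full €5,950 applies. total €435 + €5,950 = €6,385
Farouk (€21,100): Renter's Relief Credit: 28% of the €5,600 excess over €15,500 is €1,568; credit = €4,775 − €1,568 = €3,207. Caregiver Credit: €21,100 is at or below the €176,800 threshold, so the full €5,950 applies. total €3,207 + €5,950 = €9,157
Difference: |€6,385 − €9,157| = €2,772.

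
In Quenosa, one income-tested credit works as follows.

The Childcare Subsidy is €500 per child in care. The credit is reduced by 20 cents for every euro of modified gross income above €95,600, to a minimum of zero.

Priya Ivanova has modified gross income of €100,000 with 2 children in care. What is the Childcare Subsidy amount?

Childcare Subsidy: base = 2 × €500 = €1,000. 20% of the €4,400 excess over €95,600 is €880; credit = €1,000 − €880 = €120.

€120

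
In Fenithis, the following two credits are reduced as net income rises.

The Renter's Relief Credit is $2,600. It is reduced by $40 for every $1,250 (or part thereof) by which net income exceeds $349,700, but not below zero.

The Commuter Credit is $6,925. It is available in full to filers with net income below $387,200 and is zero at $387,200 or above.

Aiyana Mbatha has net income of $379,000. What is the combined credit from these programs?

Renter's Relief Credit: income exceeds $349,700 by $29,300, which is 24 full-or-partial $1,250 increments; reduction = 24 × $40 = $960, leaving $1,640.
Commuter Credit: $379,000 is below the $387,200 cutoff, so the full $6,925 applies.
Total: $1,640 + $6,925 = $8,565.

$8,565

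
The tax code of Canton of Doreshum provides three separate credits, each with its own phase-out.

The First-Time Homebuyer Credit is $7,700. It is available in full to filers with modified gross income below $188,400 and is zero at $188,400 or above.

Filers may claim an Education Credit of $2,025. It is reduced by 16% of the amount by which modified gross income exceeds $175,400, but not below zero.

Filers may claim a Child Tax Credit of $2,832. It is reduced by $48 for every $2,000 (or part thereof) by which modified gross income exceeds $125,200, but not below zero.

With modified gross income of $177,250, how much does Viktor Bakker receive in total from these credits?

First-Time Homebuyer Credit: $177,250 is below the $188,400 cutoff, so the full $7,700 applies.
Education Credit: 16% of the $1,850 excess over $175,400 is $296; credit = $2,025 − $296 = $1,729.
Child Tax Credit: income exceeds $125,200 by $52,050, which is 27 full-or-partial $2,000 increments; reduction = 27 × $48 = $1,296, leaving $1,536.
Total: $7,700 + $1,729 + $1,536 = $10,965.

$10,965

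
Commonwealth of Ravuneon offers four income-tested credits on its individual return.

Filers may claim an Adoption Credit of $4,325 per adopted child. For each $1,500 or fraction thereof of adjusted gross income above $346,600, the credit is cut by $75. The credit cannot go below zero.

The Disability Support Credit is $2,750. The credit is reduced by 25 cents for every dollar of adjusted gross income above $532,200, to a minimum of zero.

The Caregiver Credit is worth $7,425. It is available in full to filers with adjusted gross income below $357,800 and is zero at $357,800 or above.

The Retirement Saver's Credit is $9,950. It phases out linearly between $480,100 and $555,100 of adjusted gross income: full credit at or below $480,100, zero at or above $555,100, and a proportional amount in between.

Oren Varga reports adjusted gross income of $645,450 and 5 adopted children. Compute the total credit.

$6,625

Adoption Credit: base = 5 × $4,325 = $21,625. income exceeds $346,600 by $298,850, which is 200 full-or-partial $1,500 increments; reduction = 200 × $75 = $15,000, leaving $6,625.
Disability Support Credit: 25% of the $113,250 excess over $532,200 is $28,312.50 ≥ base, so the credit is $0.
Caregiver Credit: $645,450 meets or exceeds the $357,800 cutoff, so the credit is $0.
Retirement Saver's Credit: $645,450 is at or above $555,100, so the credit is $0.
Total: $6,625 + $0 + $0 + $0 = $6,625.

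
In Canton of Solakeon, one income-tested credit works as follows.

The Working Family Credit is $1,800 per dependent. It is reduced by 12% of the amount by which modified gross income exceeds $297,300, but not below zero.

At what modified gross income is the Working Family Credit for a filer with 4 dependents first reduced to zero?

$357,300

Full credit = 4 × $1,800 = $7,200.
The credit falls by 12% of each dollar above $297,300, so it reaches zero when the excess is $7,200 / 12% = $60,000: income = $297,300 + $60,000 = $357,300.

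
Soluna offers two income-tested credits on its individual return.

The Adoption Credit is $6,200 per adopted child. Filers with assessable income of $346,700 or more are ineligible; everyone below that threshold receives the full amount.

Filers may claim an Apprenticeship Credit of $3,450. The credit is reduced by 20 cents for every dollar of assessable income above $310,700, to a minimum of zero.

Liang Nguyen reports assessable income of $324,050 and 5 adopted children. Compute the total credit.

Adoption Credit: base = 5 × $6,200 = $31,000. $324,050 is below the $346,700 cutoff, so the full $31,000 applies.
Apprenticeship Credit: 20% of the $13,350 excess over $310,700 is $2,670; credit = $3,450 − $2,670 = $780.
Total: $31,000 + $780 = $31,780.

$31,780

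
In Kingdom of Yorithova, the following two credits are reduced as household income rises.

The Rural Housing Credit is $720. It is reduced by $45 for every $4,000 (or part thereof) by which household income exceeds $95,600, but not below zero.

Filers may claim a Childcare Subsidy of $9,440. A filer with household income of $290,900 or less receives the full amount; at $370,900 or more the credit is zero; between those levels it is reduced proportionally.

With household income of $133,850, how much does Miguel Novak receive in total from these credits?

Rural Housing Credit: income exceeds $95,600 by $38,250, which is 10 full-or-partial $4,000 increments; reduction = 10 × $45 = $450, leaving $270.
Childcare Subsidy: $133,850 is at or below the $290,900 threshold, so the full $9,440 applies.
Total: $270 + $9,440 = $9,710.

$9,710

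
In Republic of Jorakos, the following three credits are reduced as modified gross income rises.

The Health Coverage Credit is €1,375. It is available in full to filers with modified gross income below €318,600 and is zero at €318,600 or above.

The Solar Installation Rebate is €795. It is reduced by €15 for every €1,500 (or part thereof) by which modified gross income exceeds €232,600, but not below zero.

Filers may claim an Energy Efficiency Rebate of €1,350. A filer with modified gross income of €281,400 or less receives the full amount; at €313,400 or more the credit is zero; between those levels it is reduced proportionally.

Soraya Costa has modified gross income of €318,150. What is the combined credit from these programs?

€1,375

Health Coverage Credit: €318,150 is below the €318,600 cutoff, so the full €1,375 applies.
Solar Installation Rebate: income exceeds €232,600 by €85,550 → 58 increments × €15 = €870 ≥ base, so the credit is €0.
Energy Efficiency Rebate: €318,150 is at or above €313,400, so the credit is €0.
Total: €1,375 + €0 + €0 = €1,375.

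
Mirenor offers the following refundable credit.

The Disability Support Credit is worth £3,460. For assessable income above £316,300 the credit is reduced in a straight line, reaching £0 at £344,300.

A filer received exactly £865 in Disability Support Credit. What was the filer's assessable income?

£865 is 865/3,460 of the full £3,460, so 2,595/3,460 of the £28,000 range has been used: income = £316,300 + £28,000 × 2,595/3,460 = £337,300.

£337,300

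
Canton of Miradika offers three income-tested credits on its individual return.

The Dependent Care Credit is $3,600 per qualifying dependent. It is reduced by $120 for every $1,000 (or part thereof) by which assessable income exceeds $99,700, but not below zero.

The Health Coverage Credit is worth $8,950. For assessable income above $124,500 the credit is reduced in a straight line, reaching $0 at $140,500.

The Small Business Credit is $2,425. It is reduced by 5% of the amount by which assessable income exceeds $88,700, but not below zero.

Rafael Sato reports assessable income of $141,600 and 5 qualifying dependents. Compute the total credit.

Dependent Care Credit: base = 5 × $3,600 = $18,000. income exceeds $99,700 by $41,900, which is 42 full-or-partial $1,000 increments; reduction = 42 × $120 = $5,040, leaving $12,960.
Health Coverage Credit: $141,600 is at or above $140,500, so the credit is $0.
Small Business Credit: 5% of the $52,900 excess over $88,700 is $2,645 ≥ base, so the credit is $0.
Total: $12,960 + $0 + $0 = $12,960.

$12,960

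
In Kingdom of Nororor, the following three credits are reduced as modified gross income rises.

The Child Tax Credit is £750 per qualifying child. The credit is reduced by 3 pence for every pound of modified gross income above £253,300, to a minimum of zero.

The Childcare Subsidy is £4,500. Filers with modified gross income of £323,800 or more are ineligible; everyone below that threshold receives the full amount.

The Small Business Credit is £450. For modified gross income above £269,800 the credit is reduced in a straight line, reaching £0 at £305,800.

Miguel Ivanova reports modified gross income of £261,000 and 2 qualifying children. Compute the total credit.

Child Tax Credit: base = 2 × £750 = £1,500. 3% of the £7,700 excess over £253,300 is £231; credit = £1,500 − £231 = £1,269.
Childcare Subsidy: £261,000 is below the £323,800 cutoff, so the full £4,500 applies.
Small Business Credit: £261,000 is at or below the £269,800 threshold, so the full £450 applies.
Total: £1,269 + £4,500 + £450 = £6,219.

£6,219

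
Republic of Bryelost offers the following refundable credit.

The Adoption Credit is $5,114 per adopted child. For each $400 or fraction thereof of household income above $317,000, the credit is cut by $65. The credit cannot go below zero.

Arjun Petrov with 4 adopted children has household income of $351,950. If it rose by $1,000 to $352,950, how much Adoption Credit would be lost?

$130

At $351,950 — base = 4 × $5,114 = $20,456. income exceeds $317,000 by $34,950, which is 88 full-or-partial $400 increments; reduction = 88 × $65 = $5,720, leaving $14,736.
At $352,950 — base = 4 × $5,114 = $20,456. income exceeds $317,000 by $35,950, which is 90 full-or-partial $400 increments; reduction = 90 × $65 = $5,850, leaving $14,606.
Lost: $14,736 − $14,606 = $130.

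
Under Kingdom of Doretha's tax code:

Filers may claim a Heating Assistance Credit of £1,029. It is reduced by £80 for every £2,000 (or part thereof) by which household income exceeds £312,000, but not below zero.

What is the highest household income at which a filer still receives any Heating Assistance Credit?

After 12 increments the reduction is 12 × £80 = £960, leaving £69; one more increment wipes it out. Increment 12 ends at excess 12 × £2,000 = £24,000, so the highest qualifying income is £312,000 + £24,000 = £336,000.

£336,000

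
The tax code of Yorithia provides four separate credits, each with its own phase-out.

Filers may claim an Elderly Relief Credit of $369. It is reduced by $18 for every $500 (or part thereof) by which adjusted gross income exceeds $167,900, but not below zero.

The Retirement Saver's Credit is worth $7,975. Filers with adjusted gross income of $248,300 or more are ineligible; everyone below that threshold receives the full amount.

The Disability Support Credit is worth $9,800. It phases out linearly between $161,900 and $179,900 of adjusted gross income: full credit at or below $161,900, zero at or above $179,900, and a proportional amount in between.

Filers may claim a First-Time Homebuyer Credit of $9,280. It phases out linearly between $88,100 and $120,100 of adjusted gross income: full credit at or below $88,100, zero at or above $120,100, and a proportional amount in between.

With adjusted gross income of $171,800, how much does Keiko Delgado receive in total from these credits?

$12,610

Elderly Relief Credit: income exceeds $167,900 by $3,900, which is 8 full-or-partial $500 increments; reduction = 8 × $18 = $144, leaving $225.
Retirement Saver's Credit: $171,800 is below the $248,300 cutoff, so the full $7,975 applies.
Disability Support Credit: $171,800 is $9,900 into a $18,000 phase-out range, leaving 8,100/18,000 of the credit: $9,800 × 8,100/18,000 = $4,410.
First-Time Homebuyer Credit: $171,800 is at or above $120,100, so the credit is $0.
Total: $225 + $7,975 + $4,410 + $0 = $12,610.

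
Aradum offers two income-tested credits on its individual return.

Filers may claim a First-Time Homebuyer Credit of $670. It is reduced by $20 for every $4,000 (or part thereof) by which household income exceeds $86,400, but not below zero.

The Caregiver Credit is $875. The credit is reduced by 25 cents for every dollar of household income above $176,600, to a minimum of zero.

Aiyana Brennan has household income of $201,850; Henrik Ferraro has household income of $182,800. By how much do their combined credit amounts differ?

Aiyana ($201,850): First-Time Homebuyer Credit: income exceeds $86,400 by $115,450, which is 29 full-or-partial $4,000 increments; reduction = 29 × $20 = $580, leaving $90. Caregiver Credit: 25% of the $25,250 excess over $176,600 is $6,312.50 ≥ base, so the credit is $0. total $90 + $0 = $90
Henrik ($182,800): First-Time Homebuyer Credit: income exceeds $86,400 by $96,400, which is 25 full-or-partial $4,000 increments; reduction = 25 × $20 = $500, leaving $170. Caregiver Credit: 25% of the $6,200 excess over $176,600 is $1,550 ≥ base, so the credit is $0. total $170 + $0 = $170
Difference: |$90 − $170| = $80.

$80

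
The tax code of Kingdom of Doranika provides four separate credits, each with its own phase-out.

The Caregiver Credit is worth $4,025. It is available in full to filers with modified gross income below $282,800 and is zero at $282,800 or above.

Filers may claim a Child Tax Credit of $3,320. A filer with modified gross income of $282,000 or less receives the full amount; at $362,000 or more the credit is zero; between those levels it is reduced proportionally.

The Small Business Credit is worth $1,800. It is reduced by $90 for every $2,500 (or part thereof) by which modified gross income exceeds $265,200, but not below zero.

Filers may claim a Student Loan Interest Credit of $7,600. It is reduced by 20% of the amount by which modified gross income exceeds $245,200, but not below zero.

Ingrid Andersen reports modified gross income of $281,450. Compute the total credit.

$8,865

Caregiver Credit: $281,450 is below the $282,800 cutoff, so the full $4,025 applies.
Child Tax Credit: $281,450 is at or below the $282,000 threshold, so the full $3,320 applies.
Small Business Credit: income exceeds $265,200 by $16,250, which is 7 full-or-partial $2,500 increments; reduction = 7 × $90 = $630, leaving $1,170.
Student Loan Interest Credit: 20% of the $36,250 excess over $245,200 is $7,250; credit = $7,600 − $7,250 = $350.
Total: $4,025 + $3,320 + $1,170 + $350 = $8,865.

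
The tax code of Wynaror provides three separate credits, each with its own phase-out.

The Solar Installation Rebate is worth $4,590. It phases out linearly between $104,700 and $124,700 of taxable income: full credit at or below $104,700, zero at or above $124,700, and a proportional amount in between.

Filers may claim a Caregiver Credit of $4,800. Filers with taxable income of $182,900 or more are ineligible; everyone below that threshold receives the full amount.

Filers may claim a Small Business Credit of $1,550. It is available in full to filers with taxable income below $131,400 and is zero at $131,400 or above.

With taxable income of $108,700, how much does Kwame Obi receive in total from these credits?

Solar Installation Rebate: $108,700 is $4,000 into a $20,000 phase-out range, leaving 16,000/20,000 of the credit: $4,590 × 16,000/20,000 = $3,672.
Caregiver Credit: $108,700 is below the $182,900 cutoff, so the full $4,800 applies.
Small Business Credit: $108,700 is below the $131,400 cutoff, so the full $1,550 applies.
Total: $3,672 + $4,800 + $1,550 = $10,022.

$10,022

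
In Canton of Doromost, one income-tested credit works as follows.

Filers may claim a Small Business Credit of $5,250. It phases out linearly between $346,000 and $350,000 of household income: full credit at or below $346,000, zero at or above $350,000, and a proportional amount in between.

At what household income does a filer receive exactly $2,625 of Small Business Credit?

$348,000

$2,625 is 2,625/5,250 of the full $5,250, so 2,625/5,250 of the $4,000 range has been used: income = $346,000 + $4,000 × 2,625/5,250 = $348,000.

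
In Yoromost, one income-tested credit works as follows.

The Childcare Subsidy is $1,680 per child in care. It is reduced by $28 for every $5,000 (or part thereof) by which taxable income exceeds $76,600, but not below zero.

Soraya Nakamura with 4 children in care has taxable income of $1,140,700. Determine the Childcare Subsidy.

$756

Childcare Subsidy: base = 4 × $1,680 = $6,720. income exceeds $76,600 by $1,064,100, which is 213 full-or-partial $5,000 increments; reduction = 213 × $28 = $5,964, leaving $756.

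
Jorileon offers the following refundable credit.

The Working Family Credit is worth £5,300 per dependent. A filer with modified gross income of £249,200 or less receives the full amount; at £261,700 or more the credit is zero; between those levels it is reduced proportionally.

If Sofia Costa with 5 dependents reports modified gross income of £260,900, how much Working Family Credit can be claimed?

Working Family Credit: base = 5 × £5,300 = £26,500. £260,900 is £11,700 into a £12,500 phase-out range, leaving 800/12,500 of the credit: £26,500 × 800/12,500 = £1,696.

£1,696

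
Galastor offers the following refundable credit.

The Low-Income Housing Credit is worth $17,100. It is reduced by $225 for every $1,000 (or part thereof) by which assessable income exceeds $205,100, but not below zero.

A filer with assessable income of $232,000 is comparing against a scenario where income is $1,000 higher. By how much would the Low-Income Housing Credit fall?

At $232,000 — income exceeds $205,100 by $26,900, which is 27 full-or-partial $1,000 increments; reduction = 27 × $225 = $6,075, leaving $11,025.
At $233,000 — income exceeds $205,100 by $27,900, which is 28 full-or-partial $1,000 increments; reduction = 28 × $225 = $6,300, leaving $10,800.
Lost: $11,025 − $10,800 = $225.

$225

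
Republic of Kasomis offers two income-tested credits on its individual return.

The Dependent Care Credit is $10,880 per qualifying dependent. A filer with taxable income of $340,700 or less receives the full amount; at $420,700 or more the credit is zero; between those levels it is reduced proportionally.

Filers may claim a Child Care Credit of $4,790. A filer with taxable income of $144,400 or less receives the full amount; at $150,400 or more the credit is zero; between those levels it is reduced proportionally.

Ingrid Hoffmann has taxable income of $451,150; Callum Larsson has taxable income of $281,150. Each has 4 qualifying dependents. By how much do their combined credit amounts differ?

Ingrid ($451,150): Dependent Care Credit: base = 4 × $10,880 = $43,520. $451,150 is at or above $420,700, so the credit is $0. Child Care Credit: $451,150 is at or above $150,400, so the credit is $0. total $0 + $0 = $0
Callum ($281,150): Dependent Care Credit: base = 4 × $10,880 = $43,520. $281,150 is at or below the $340,700 threshold, so the full $43,520 applies. Child Care Credit: $281,150 is at or above $150,400, so the credit is $0. total $43,520 + $0 = $43,520
Difference: |$0 − $43,520| = $43,520.

$43,520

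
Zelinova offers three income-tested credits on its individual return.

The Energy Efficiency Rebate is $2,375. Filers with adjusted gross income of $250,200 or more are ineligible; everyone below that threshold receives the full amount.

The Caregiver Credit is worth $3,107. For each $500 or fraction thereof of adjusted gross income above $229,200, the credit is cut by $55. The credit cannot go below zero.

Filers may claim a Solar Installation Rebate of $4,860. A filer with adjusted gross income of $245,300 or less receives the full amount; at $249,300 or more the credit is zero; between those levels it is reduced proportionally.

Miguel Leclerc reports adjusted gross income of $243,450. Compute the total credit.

$8,747

Energy Efficiency Rebate: $243,450 is below the $250,200 cutoff, so the full $2,375 applies.
Caregiver Credit: income exceeds $229,200 by $14,250, which is 29 full-or-partial $500 increments; reduction = 29 × $55 = $1,595, leaving $1,512.
Solar Installation Rebate: $243,450 is at or below the $245,300 threshold, so the full $4,860 applies.
Total: $2,375 + $1,512 + $4,860 = $8,747.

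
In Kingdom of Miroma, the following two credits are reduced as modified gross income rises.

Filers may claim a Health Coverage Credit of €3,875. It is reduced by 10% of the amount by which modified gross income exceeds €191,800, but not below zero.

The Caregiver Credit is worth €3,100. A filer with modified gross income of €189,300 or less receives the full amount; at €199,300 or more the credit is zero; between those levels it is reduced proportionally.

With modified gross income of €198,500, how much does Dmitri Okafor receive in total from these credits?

€3,453

Health Coverage Credit: 10% of the €6,700 excess over €191,800 is €670; credit = €3,875 − €670 = €3,205.
Caregiver Credit: €198,500 is €9,200 into a €10,000 phase-out range, leaving 800/10,000 of the credit: €3,100 × 800/10,000 = €248.
Total: €3,205 + €248 = €3,453.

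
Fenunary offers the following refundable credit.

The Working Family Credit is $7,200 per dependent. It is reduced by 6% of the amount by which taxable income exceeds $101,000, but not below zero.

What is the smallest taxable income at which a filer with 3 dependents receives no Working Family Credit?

$461,000

Full credit = 3 × $7,200 = $21,600.
The credit falls by 6% of each dollar above $101,000, so it reaches zero when the excess is $21,600 / 6% = $360,000: income = $101,000 + $360,000 = $461,000.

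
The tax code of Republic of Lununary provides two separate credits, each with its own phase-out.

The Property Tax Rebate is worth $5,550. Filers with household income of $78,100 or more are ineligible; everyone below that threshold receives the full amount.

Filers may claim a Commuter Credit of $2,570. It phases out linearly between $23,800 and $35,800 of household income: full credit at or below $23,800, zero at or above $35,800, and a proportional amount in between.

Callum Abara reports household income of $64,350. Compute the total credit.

$5,550

Property Tax Rebate: $64,350 is below the $78,100 cutoff, so the full $5,550 applies.
Commuter Credit: $64,350 is at or above $35,800, so the credit is $0.
Total: $5,550 + $0 = $5,550.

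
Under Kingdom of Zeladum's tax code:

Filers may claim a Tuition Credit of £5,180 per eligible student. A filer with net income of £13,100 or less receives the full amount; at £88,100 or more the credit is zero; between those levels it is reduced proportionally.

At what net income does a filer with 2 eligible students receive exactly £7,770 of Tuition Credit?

£31,850

Full credit = 2 × £5,180 = £10,360.
£7,770 is 7,770/10,360 of the full £10,360, so 2,590/10,360 of the £75,000 range has been used: income = £13,100 + £75,000 × 2,590/10,360 = £31,850.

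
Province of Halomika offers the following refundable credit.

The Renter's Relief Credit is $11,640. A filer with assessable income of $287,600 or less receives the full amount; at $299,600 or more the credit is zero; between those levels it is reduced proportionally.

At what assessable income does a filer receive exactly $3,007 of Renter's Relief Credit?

$296,500

$3,007 is 3,007/11,640 of the full $11,640, so 8,633/11,640 of the $12,000 range has been used: income = $287,600 + $12,000 × 8,633/11,640 = $296,500.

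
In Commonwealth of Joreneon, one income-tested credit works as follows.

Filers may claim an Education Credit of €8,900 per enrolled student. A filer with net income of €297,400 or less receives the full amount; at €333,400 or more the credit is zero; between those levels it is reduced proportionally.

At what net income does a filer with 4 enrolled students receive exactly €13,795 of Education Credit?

Full credit = 4 × €8,900 = €35,600.
€13,795 is 13,795/35,600 of the full €35,600, so 21,805/35,600 of the €36,000 range has been used: income = €297,400 + €36,000 × 21,805/35,600 = €319,450.

€319,450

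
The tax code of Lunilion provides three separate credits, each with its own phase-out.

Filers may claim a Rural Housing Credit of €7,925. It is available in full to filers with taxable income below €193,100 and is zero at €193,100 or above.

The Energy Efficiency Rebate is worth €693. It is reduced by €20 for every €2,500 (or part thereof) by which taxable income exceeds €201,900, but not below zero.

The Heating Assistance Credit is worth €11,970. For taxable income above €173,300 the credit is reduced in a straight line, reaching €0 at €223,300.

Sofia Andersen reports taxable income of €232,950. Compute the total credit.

Rural Housing Credit: €232,950 meets or exceeds the €193,100 cutoff, so the credit is €0.
Energy Efficiency Rebate: income exceeds €201,900 by €31,050, which is 13 full-or-partial €2,500 increments; reduction = 13 × €20 = €260, leaving €433.
Heating Assistance Credit: €232,950 is at or above €223,300, so the credit is €0.
Total: €0 + €433 + €0 = €433.

€433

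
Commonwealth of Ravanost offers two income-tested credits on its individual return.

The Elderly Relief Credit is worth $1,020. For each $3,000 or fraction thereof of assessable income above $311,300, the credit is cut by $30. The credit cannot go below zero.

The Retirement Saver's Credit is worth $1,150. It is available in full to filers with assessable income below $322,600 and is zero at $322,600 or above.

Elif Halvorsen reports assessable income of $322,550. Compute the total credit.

Elderly Relief Credit: income exceeds $311,300 by $11,250, which is 4 full-or-partial $3,000 increments; reduction = 4 × $30 = $120, leaving $900.
Retirement Saver's Credit: $322,550 is below the $322,600 cutoff, so the full $1,150 applies.
Total: $900 + $1,150 = $2,050.

$2,050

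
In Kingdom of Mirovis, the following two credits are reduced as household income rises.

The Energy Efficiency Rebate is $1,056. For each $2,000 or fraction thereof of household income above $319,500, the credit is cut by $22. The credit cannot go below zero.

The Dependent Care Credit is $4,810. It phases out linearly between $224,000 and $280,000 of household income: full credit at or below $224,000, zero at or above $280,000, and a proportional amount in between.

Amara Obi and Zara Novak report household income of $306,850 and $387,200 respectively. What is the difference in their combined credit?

$748

Amara ($306,850): Energy Efficiency Rebate: $306,850 is at or below the $319,500 threshold, so the full $1,056 applies. Dependent Care Credit: $306,850 is at or above $280,000, so the credit is $0. total $1,056 + $0 = $1,056
Zara ($387,200): Energy Efficiency Rebate: income exceeds $319,500 by $67,700, which is 34 full-or-partial $2,000 increments; reduction = 34 × $22 = $748, leaving $308. Dependent Care Credit: $387,200 is at or above $280,000, so the credit is $0. total $308 + $0 = $308
Difference: |$1,056 − $308| = $748.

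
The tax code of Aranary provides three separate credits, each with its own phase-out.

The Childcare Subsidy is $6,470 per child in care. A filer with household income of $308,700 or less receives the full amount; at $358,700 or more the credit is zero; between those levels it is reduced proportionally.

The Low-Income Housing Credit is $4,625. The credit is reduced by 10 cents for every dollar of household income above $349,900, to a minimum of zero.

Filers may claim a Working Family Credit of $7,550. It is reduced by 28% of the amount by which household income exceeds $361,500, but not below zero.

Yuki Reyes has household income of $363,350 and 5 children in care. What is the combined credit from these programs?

Childcare Subsidy: base = 5 × $6,470 = $32,350. $363,350 is at or above $358,700, so the credit is $0.
Low-Income Housing Credit: 10% of the $13,450 excess over $349,900 is $1,345; credit = $4,625 − $1,345 = $3,280.
Working Family Credit: 28% of the $1,850 excess over $361,500 is $518; credit = $7,550 − $518 = $7,032.
Total: $0 + $3,280 + $7,032 = $10,312.

$10,312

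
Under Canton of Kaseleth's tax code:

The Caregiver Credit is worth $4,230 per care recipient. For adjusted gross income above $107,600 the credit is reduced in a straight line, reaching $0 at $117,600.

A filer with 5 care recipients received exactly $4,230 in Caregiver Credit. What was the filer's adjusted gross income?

Full credit = 5 × $4,230 = $21,150.
$4,230 is 4,230/21,150 of the full $21,150, so 16,920/21,150 of the $10,000 range has been used: income = $107,600 + $10,000 × 16,920/21,150 = $115,600.

$115,600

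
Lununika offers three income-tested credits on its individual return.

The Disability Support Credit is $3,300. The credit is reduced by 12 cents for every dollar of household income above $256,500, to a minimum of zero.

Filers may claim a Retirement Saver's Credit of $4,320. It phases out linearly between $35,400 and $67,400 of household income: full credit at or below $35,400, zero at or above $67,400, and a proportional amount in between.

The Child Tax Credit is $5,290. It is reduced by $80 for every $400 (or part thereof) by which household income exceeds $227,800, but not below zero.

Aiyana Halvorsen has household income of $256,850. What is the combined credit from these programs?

Disability Support Credit: 12% of the $350 excess over $256,500 is $42; credit = $3,300 − $42 = $3,258.
Retirement Saver's Credit: $256,850 is at or above $67,400, so the credit is $0.
Child Tax Credit: income exceeds $227,800 by $29,050 → 73 increments × $80 = $5,840 ≥ base, so the credit is $0.
Total: $3,258 + $0 + $0 = $3,258.

$3,258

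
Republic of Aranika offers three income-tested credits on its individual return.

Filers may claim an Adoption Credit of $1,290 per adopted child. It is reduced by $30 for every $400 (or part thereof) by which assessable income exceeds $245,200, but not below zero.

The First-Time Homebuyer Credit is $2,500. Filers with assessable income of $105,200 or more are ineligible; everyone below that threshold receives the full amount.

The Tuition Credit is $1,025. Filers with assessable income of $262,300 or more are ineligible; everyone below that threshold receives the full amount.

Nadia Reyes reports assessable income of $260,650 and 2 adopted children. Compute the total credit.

$2,435

Adoption Credit: base = 2 × $1,290 = $2,580. income exceeds $245,200 by $15,450, which is 39 full-or-partial $400 increments; reduction = 39 × $30 = $1,170, leaving $1,410.
First-Time Homebuyer Credit: $260,650 meets or exceeds the $105,200 cutoff, so the credit is $0.
Tuition Credit: $260,650 is below the $262,300 cutoff, so the full $1,025 applies.
Total: $1,410 + $0 + $1,025 = $2,435.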